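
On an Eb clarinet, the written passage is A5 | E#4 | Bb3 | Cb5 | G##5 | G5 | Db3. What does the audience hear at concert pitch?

C6 G#4 Db4 Ebb5 B#5 Bb5 Fb3

Written C4 on the Eb clarinet sounds as Eb4, a minor third higher; apply that shift to every note.
A5 gives C6
E#4 gives G#4
Bb3 gives Db4
Cb5 gives Ebb5
G##5 gives B#5
G5 gives Bb5
Db3 gives Fb3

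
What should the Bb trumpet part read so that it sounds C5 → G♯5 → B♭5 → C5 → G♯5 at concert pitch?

The Bb trumpet sounds a major second below written, so the written part must be a major second above concert — transpose each note up.
C5 becomes D5
G#5 becomes A#5
Bb5 becomes C6
C5 becomes D5
G#5 becomes A#5

D5 A#5 C6 D5 A#5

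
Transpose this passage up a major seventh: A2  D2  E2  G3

G#3 C#3 D#3 F#4

A2: a seventh up reaches G, and 11 semitones makes it G#3.
D2: a seventh up reaches C, and 11 semitones makes it C#3.
E2: a seventh up reaches D, and 11 semitones makes it D#3.
A major seventh up from G3 gives F#4.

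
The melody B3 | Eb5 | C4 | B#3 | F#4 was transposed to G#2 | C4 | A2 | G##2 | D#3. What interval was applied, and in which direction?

down a minor tenth

From B3 to G#2 is 10 letter names — a tenth of some quality.
G#2 to B3 is 15 semitones, which makes it a minor tenth; the second version is lower, so the direction is down.
Checking another pair — F#4 → D#3 — gives the same interval.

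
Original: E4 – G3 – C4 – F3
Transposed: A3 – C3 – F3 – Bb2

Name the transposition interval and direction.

down a perfect fifth

Take the first pair: E4 → A3. E to A spans 5 letter names, so the interval is some kind of fifth.
A3 to E4 is 7 semitones, which makes it a perfect fifth; the second version is lower, so the direction is down.
Checking another pair — F3 → Bb2 — gives the same interval.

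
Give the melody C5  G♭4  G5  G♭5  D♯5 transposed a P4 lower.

C5 down a perfect fourth is G4.
Gb4: a fourth down reaches D, and 5 semitones makes it Db4.
G5: a fourth down reaches D, and 5 semitones makes it D5.
Gb5: a fourth down reaches D, and 5 semitones makes it Db5.
D#5: a fourth down reaches A, and 5 semitones makes it A#4.

G4 Db4 D5 Db5 A#4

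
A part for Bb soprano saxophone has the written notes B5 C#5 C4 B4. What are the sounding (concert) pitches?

A5 B4 Bb3 A4

The Bb soprano saxophone sounds a major second below written, so transpose each written note down a major second.
B5 to A5
C#5 to B4
C4 to Bb3
B4 to A4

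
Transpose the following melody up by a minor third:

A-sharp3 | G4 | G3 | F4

A#3 to C#4
G4 to Bb4
G3 to Bb3
F4 to Ab4

C#4 Bb4 Bb3 Ab4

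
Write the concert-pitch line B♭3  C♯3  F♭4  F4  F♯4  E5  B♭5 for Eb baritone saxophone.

Written C4 sounds as Eb2 on the Eb baritone saxophone, so concert pitches are written a major thirteenth up.
Bb3 to G5
C#3 to A#4
Fb4 to Db6
F4 to D6
F#4 to D#6
E5 to C#7
Bb5 to G7

G5 A#4 Db6 D6 D#6 C#7 G7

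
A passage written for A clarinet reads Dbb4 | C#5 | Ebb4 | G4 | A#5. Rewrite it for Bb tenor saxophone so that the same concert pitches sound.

Cb5 B#5 Db5 F#5 G##6

First find concert pitch: the A clarinet sounds a minor third below written, so Dbb4 C#5 Ebb4 G4 A#5 sounds Bbb3 A#4 Cb4 E4 F##5.
Then write for Bb tenor saxophone: it sounds a major ninth below written, so the part must be a major ninth above concert.
Bbb3 → Cb5
A#4 → B#5
Cb4 → Db5
E4 → F#5
F##5 → G##6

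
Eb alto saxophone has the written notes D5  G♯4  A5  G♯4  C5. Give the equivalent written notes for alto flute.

First find concert pitch: the Eb alto saxophone sounds a major sixth below written, so D5 G♯4 A5 G♯4 C5 sounds F4 B3 C5 B3 Eb4.
Then write for alto flute: it sounds a perfect fourth below written, so the part must be a perfect fourth above concert.
F4 → Bb4
B3 → E4
C5 → F5
B3 → E4
Eb4 → Ab4

Bb4 E4 F5 E4 Ab4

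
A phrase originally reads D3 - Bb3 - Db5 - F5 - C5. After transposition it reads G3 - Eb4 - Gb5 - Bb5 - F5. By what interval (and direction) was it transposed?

up a perfect fourth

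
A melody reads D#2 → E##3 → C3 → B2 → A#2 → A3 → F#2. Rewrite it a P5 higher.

D#2 up a perfect fifth is A#2.
E##3: a fifth up reaches B, and 7 semitones makes it B##3.
A perfect fifth up from C3 gives G3.
A perfect fifth up from B2 gives F#3.
A#2: a fifth up reaches E, and 7 semitones makes it E#3.
A3: a fifth up reaches E, and 7 semitones makes it E4.
F#2: a fifth up reaches C, and 7 semitones makes it C#3.

A#2 B##3 G3 F#3 E#3 E4 C#3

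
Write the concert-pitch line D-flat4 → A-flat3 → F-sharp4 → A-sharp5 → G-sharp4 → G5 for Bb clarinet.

Eb4 Bb3 G#4 B#5 A#4 A5

Written C4 sounds as Bb3 on the Bb clarinet, so concert pitches are written a major second up.
Db4 becomes Eb4
Ab3 becomes Bb3
F#4 becomes G#4
A#5 becomes B#5
G#4 becomes A#4
G5 becomes A5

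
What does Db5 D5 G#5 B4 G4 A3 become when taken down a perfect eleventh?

Ab3 A3 D#4 F#3 D3 E2

Db5: an eleventh down reaches A, and 17 semitones makes it Ab3.
D5 down a perfect eleventh is A3.
G#5 down a perfect eleventh is D#4.
B4 down a perfect eleventh is F#3.
A perfect eleventh down from G4 gives D3.
A perfect eleventh down from A3 gives E2.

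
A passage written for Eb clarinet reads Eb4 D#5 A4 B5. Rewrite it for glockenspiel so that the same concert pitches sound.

Gb2 F#3 C3 D4

First find concert pitch: the Eb clarinet sounds a minor third above written, so Eb4 D#5 A4 B5 sounds Gb4 F#5 C5 D6.
Then write for glockenspiel: it sounds a perfect fifteenth above written, so the part must be a perfect fifteenth below concert.
Gb4 → Gb2
F#5 → F#3
C5 → C3
D6 → D4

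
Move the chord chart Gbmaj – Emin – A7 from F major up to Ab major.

F major up to Ab major is a minor third; each chord root moves by that interval while the quality stays the same.
Gbmaj: root Gb up a minor third → Bbb, giving Bbbmaj.
Emin: root E up a minor third → G, giving Gmin.
A7: root A up a minor third → C, giving C7.

Bbbmaj Gmin C7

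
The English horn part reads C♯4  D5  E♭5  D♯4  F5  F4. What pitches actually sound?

F#3 G4 Ab4 G#3 Bb4 Bb3

The English horn sounds a perfect fifth below written, so transpose each written note down a perfect fifth.
C#4 -> F#3
D5 -> G4
Eb5 -> Ab4
D#4 -> G#3
F5 -> Bb4
F4 -> Bb3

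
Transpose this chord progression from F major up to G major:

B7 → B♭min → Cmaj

C#7 Cmin Dmaj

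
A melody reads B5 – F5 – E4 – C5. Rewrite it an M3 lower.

G5 Db5 C4 Ab4

B5: a third down reaches G, and 4 semitones makes it G5.
F5 down a major third is Db5.
E4 down a major third is C4.
C5: a third down reaches A, and 4 semitones makes it Ab4.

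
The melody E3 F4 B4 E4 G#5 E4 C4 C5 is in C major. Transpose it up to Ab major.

C major to Ab major up is a minor sixth, so every note moves up by that interval.
E3 → C4
F4 → Db5
B4 → G5
E4 → C5
G#5 → E6
E4 → C5
C4 → Ab4
C5 → Ab5

C4 Db5 G5 C5 E6 C5 Ab4 Ab5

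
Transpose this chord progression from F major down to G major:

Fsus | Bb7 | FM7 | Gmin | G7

Gsus C7 GM7 Amin A7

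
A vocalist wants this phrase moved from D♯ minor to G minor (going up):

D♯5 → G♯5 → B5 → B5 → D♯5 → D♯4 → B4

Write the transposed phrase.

G5 C6 Eb6 Eb6 G5 G4 Eb5

D♯ minor to G minor up is a diminished fourth, so every note moves up by that interval.
D#5 to G5
G#5 to C6
B5 to Eb6
B5 to Eb6
D#5 to G5
D#4 to G4
B4 to Eb5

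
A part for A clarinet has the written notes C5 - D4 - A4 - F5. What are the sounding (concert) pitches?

A4 B3 F#4 D5

Written C4 on the A clarinet sounds as A3, a minor third lower; apply that shift to every note.
C5 → A4
D4 → B3
A4 → F#4
F5 → D5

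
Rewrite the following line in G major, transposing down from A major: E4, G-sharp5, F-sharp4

D4 F#5 E4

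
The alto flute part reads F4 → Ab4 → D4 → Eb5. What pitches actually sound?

C4 Eb4 A3 Bb4

The alto flute sounds a perfect fourth below written, so transpose each written note down a perfect fourth.
F4 gives C4
Ab4 gives Eb4
D4 gives A3
Eb5 gives Bb4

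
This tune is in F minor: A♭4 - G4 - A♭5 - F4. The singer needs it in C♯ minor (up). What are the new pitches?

E5 D#5 E6 C#5

F minor to C♯ minor up is an augmented fifth, so every note moves up by that interval.
Ab4 becomes E5
G4 becomes D#5
Ab5 becomes E6
F4 becomes C#5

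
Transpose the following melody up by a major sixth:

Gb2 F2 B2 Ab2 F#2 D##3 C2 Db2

Eb3 D3 G#3 F3 D#3 B##3 A2 Bb2

Gb2 → Eb3
F2 → D3
B2 → G#3
Ab2 → F3
F#2 → D#3
D##3 → B##3
C2 → A2
Db2 → Bb2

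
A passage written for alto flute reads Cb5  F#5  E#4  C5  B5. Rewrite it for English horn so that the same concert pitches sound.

Db5 G#5 F##4 D5 C#6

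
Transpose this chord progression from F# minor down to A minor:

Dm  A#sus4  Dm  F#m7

Fm C#sus4 Fm Am7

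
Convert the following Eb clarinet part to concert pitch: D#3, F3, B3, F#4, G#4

Written C4 on the Eb clarinet sounds as Eb4, a minor third higher; apply that shift to every note.
D#3 gives F#3
F3 gives Ab3
B3 gives D4
F#4 gives A4
G#4 gives B4

F#3 Ab3 D4 A4 B4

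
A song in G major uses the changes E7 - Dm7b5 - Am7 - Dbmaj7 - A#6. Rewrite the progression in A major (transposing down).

F#7 Em7b5 Bm7 Ebmaj7 B#6

G major down to A major is a minor seventh; each chord root moves by that interval while the quality stays the same.
E7: root E down a minor seventh → F#, giving F#7.
Dm7b5: root D down a minor seventh → E, giving Em7b5.
Am7: root A down a minor seventh → B, giving Bm7.
Dbmaj7: root Db down a minor seventh → Eb, giving Ebmaj7.
A#6: root A# down a minor seventh → B#, giving B#6.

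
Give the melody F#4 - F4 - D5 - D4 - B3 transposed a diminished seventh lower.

G##3 G#3 E#4 E#3 C##3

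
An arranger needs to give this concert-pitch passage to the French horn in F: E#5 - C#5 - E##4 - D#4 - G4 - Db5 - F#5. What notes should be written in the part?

Written C4 sounds as F3 on the French horn in F, so concert pitches are written a perfect fifth up.
E#5 -> B#5
C#5 -> G#5
E##4 -> B##4
D#4 -> A#4
G4 -> D5
Db5 -> Ab5
F#5 -> C#6

B#5 G#5 B##4 A#4 D5 Ab5 C#6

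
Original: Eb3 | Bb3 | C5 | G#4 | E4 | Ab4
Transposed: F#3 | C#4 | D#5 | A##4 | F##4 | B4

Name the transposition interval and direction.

up an augmented second

From Eb3 to F#3 is 2 letter names — a second of some quality.
Eb3 to F#3 is 3 semitones, which makes it an augmented second; the second version is higher, so the direction is up.
Checking another pair — Ab4 → B4 — gives the same interval.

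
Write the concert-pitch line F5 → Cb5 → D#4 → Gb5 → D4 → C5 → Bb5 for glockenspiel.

F3 Cb3 D#2 Gb3 D2 C3 Bb3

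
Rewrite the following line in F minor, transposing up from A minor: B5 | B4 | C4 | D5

G6 G5 Ab4 Bb5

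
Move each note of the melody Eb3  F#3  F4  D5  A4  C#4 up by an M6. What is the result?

C4 D#4 D5 B5 F#5 A#4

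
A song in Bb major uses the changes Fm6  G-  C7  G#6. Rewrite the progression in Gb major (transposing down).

Bb major down to Gb major is a major third; each chord root moves by that interval while the quality stays the same.
Fm6: root F down a major third → Db, giving Dbm6.
G-: root G down a major third → Eb, giving Eb-.
C7: root C down a major third → Ab, giving Ab7.
G#6: root G# down a major third → E, giving E6.

Dbm6 Eb- Ab7 E6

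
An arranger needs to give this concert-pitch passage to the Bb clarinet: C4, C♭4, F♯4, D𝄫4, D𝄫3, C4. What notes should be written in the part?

D4 Db4 G#4 Ebb4 Ebb3 D4

The Bb clarinet sounds a major second below written, so the written part must be a major second above concert — transpose each note up.
C4 becomes D4
Cb4 becomes Db4
F#4 becomes G#4
Dbb4 becomes Ebb4
Dbb3 becomes Ebb3
C4 becomes D4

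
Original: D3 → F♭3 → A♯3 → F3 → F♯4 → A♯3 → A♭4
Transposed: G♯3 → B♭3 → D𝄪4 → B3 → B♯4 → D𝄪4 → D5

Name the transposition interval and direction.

From D3 to G#3 is 4 letter names — a fourth of some quality.
D3 to G#3 is 6 semitones, which makes it an augmented fourth; the second version is higher, so the direction is up.
Checking another pair — Ab4 → D5 — gives the same interval.

up an augmented fourth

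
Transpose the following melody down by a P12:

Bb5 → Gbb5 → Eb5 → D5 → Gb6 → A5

Bb5 becomes Eb4
Gbb5 becomes Cbb4
Eb5 becomes Ab3
D5 becomes G3
Gb6 becomes Cb5
A5 becomes D4

Eb4 Cbb4 Ab3 G3 Cb5 D4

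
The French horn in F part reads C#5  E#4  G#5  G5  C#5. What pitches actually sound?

F#4 A#3 C#5 C5 F#4

Written C4 on the French horn in F sounds as F3, a perfect fifth lower; apply that shift to every note.
C#5 gives F#4
E#4 gives A#3
G#5 gives C#5
G5 gives C5
C#5 gives F#4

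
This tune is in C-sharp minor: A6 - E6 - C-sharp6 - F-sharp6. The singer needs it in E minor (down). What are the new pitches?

C6 G5 E5 A5

C-sharp minor to E minor down is a major sixth, so every note moves down by that interval.
A6 -> C6
E6 -> G5
C#6 -> E5
F#6 -> A5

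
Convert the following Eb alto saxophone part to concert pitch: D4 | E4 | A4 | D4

Written C4 on the Eb alto saxophone sounds as Eb3, a major sixth lower; apply that shift to every note.
D4 becomes F3
E4 becomes G3
A4 becomes C4
D4 becomes F3

F3 G3 C4 F3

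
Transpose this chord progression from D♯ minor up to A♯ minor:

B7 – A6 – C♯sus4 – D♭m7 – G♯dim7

F#7 E6 G#sus4 Abm7 D#dim7

D♯ minor up to A♯ minor is a perfect fifth; each chord root moves by that interval while the quality stays the same.
B7: root B up a perfect fifth → F#, giving F#7.
A6: root A up a perfect fifth → E, giving E6.
C♯sus4: root C♯ up a perfect fifth → G#, giving G#sus4.
D♭m7: root D♭ up a perfect fifth → Ab, giving Abm7.
G♯dim7: root G♯ up a perfect fifth → D#, giving D#dim7.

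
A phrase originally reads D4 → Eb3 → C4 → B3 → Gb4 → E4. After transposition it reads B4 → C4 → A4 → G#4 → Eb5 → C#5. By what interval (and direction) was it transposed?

Take the first pair: D4 → B4. D to B spans 6 letter names, so the interval is some kind of sixth.
D4 to B4 is 9 semitones, which makes it a major sixth; the second version is higher, so the direction is up.
Checking another pair — E4 → C#5 — gives the same interval.

up a major sixth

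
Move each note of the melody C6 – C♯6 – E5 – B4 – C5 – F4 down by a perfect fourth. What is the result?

C6 to G5
C#6 to G#5
E5 to B4
B4 to F#4
C5 to G4
F4 to C4

G5 G#5 B4 F#4 G4 C4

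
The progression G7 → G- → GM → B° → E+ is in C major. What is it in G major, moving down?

D7 D- DM F#° B+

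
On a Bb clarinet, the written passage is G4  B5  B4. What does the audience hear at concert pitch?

F4 A5 A4

The Bb clarinet sounds a major second below written, so transpose each written note down a major second.
G4 to F4
B5 to A5
B4 to A4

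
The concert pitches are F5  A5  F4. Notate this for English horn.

C6 E6 C5

The English horn sounds a perfect fifth below written, so the written part must be a perfect fifth above concert — transpose each note up.
F5 -> C6
A5 -> E6
F4 -> C5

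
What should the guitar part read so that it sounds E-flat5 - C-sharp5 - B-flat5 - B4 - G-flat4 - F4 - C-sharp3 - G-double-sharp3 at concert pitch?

Eb6 C#6 Bb6 B5 Gb5 F5 C#4 G##4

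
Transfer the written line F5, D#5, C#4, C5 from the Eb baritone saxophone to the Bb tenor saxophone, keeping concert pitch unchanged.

First find concert pitch: the Eb baritone saxophone sounds a major thirteenth below written, so F5 D#5 C#4 C5 sounds Ab3 F#3 E2 Eb3.
Then write for Bb tenor saxophone: it sounds a major ninth below written, so the part must be a major ninth above concert.
Ab3 → Bb4
F#3 → G#4
E2 → F#3
Eb3 → F4

Bb4 G#4 F#3 F4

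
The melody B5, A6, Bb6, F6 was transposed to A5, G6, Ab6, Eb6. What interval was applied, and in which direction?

down a major second

Take the first pair: B5 → A5. B to A spans 2 letter names, so the interval is some kind of second.
A5 to B5 is 2 semitones, which makes it a major second; the second version is lower, so the direction is down.
Checking another pair — F6 → Eb6 — gives the same interval.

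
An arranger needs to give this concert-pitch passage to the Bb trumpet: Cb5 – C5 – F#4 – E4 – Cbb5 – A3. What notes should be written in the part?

Db5 D5 G#4 F#4 Dbb5 B3

The Bb trumpet sounds a major second below written, so the written part must be a major second above concert — transpose each note up.
Cb5 -> Db5
C5 -> D5
F#4 -> G#4
E4 -> F#4
Cbb5 -> Dbb5
A3 -> B3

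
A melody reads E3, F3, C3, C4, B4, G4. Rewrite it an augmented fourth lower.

Bb2 Cb3 Gb2 Gb3 F4 Db4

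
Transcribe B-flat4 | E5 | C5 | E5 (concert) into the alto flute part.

Eb5 A5 F5 A5

The alto flute sounds a perfect fourth below written, so the written part must be a perfect fourth above concert — transpose each note up.
Bb4 becomes Eb5
E5 becomes A5
C5 becomes F5
E5 becomes A5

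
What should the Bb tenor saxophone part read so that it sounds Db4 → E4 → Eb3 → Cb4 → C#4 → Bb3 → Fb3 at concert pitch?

Eb5 F#5 F4 Db5 D#5 C5 Gb4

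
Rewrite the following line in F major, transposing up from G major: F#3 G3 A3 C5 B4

E4 F4 G4 Bb5 A5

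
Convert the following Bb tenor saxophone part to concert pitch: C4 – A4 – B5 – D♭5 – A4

Bb2 G3 A4 Cb4 G3

The Bb tenor saxophone sounds a major ninth below written, so transpose each written note down a major ninth.
C4 -> Bb2
A4 -> G3
B5 -> A4
Db5 -> Cb4
A4 -> G3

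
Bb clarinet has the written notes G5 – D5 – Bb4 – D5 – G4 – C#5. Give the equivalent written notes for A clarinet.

Ab5 Eb5 Cb5 Eb5 Ab4 D5

First find concert pitch: the Bb clarinet sounds a major second below written, so G5 D5 Bb4 D5 G4 C#5 sounds F5 C5 Ab4 C5 F4 B4.
Then write for A clarinet: it sounds a minor third below written, so the part must be a minor third above concert.
F5 → Ab5
C5 → Eb5
Ab4 → Cb5
C5 → Eb5
F4 → Ab4
B4 → D5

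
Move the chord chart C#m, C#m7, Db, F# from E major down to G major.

E major down to G major is a major sixth; each chord root moves by that interval while the quality stays the same.
C#m: root C# down a major sixth → E, giving Em.
C#m7: root C# down a major sixth → E, giving Em7.
Db: root Db down a major sixth → Fb, giving Fb.
F#: root F# down a major sixth → A, giving A.

Em Em7 Fb A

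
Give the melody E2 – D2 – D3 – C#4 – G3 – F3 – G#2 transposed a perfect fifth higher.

E2 up a perfect fifth is B2.
D2: a fifth up reaches A, and 7 semitones makes it A2.
D3 up a perfect fifth is A3.
A perfect fifth up from C#4 gives G#4.
A perfect fifth up from G3 gives D4.
A perfect fifth up from F3 gives C4.
G#2 up a perfect fifth is D#3.

B2 A2 A3 G#4 D4 C4 D#3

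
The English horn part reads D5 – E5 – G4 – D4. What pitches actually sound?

The English horn sounds a perfect fifth below written, so transpose each written note down a perfect fifth.
D5 to G4
E5 to A4
G4 to C4
D4 to G3

G4 A4 C4 G3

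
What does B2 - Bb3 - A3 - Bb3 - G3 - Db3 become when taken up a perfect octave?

B2 up a perfect octave is B3.
A perfect octave up from Bb3 gives Bb4.
A3 up a perfect octave is A4.
A perfect octave up from Bb3 gives Bb4.
A perfect octave up from G3 gives G4.
Db3 up a perfect octave is Db4.

B3 Bb4 A4 Bb4 G4 Db4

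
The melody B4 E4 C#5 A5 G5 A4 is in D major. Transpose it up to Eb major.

From D up to Eb is a minor second; apply that to each pitch.
B4 gives C5
E4 gives F4
C#5 gives D5
A5 gives Bb5
G5 gives Ab5
A4 gives Bb4

C5 F4 D5 Bb5 Ab5 Bb4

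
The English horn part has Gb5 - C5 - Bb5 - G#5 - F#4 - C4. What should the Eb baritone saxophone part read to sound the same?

Ab6 D6 C7 A#6 G#5 D5

First find concert pitch: the English horn sounds a perfect fifth below written, so Gb5 C5 Bb5 G#5 F#4 C4 sounds Cb5 F4 Eb5 C#5 B3 F3.
Then write for Eb baritone saxophone: it sounds a major thirteenth below written, so the part must be a major thirteenth above concert.
Cb5 → Ab6
F4 → D6
Eb5 → C7
C#5 → A#6
B3 → G#5
F3 → D5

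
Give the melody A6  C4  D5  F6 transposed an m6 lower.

C#6 E3 F#4 A5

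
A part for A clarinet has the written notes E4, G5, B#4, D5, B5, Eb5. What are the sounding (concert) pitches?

C#4 E5 G##4 B4 G#5 C5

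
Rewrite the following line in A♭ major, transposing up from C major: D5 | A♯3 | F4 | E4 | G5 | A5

From C up to A♭ is a minor sixth; apply that to each pitch.
D5 -> Bb5
A#3 -> F#4
F4 -> Db5
E4 -> C5
G5 -> Eb6
A5 -> F6

Bb5 F#4 Db5 C5 Eb6 F6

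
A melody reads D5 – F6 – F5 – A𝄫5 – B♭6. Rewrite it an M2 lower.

C5 Eb6 Eb5 Gbb5 Ab6

D5 -> C5
F6 -> Eb6
F5 -> Eb5
Abb5 -> Gbb5
Bb6 -> Ab6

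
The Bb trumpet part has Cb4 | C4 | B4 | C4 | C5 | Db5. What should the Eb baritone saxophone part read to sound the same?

Gb5 G5 F#6 G5 G6 Ab6

First find concert pitch: the Bb trumpet sounds a major second below written, so Cb4 C4 B4 C4 C5 Db5 sounds Bbb3 Bb3 A4 Bb3 Bb4 Cb5.
Then write for Eb baritone saxophone: it sounds a major thirteenth below written, so the part must be a major thirteenth above concert.
Bbb3 → Gb5
Bb3 → G5
A4 → F#6
Bb3 → G5
Bb4 → G6
Cb5 → Ab6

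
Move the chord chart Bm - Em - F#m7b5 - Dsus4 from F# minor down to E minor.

Am Dm Em7b5 Csus4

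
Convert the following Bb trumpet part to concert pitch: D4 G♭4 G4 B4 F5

Written C4 on the Bb trumpet sounds as Bb3, a major second lower; apply that shift to every note.
D4 -> C4
Gb4 -> Fb4
G4 -> F4
B4 -> A4
F5 -> Eb5

C4 Fb4 F4 A4 Eb5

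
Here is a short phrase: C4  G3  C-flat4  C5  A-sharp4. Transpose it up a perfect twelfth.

C4 becomes G5
G3 becomes D5
Cb4 becomes Gb5
C5 becomes G6
A#4 becomes E#6

G5 D5 Gb5 G6 E#6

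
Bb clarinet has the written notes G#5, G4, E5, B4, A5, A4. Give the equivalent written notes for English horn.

First find concert pitch: the Bb clarinet sounds a major second below written, so G#5 G4 E5 B4 A5 A4 sounds F#5 F4 D5 A4 G5 G4.
Then write for English horn: it sounds a perfect fifth below written, so the part must be a perfect fifth above concert.
F#5 → C#6
F4 → C5
D5 → A5
A4 → E5
G5 → D6
G4 → D5

C#6 C5 A5 E5 D6 D5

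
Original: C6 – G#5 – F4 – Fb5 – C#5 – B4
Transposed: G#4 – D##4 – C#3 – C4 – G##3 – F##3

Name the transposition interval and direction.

From C6 to G#4 is 11 letter names — an eleventh of some quality.
G#4 to C6 is 16 semitones, which makes it a diminished eleventh; the second version is lower, so the direction is down.
Checking another pair — B4 → F##3 — gives the same interval.

down a diminished eleventh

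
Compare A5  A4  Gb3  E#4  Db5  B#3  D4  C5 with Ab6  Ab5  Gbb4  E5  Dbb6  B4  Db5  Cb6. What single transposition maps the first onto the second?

up a diminished octave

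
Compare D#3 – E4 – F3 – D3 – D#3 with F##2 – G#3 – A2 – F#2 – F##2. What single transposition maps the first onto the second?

down a minor sixth

Take the first pair: D#3 → F##2. D to F spans 6 letter names, so the interval is some kind of sixth.
F##2 to D#3 is 8 semitones, which makes it a minor sixth; the second version is lower, so the direction is down.
Checking another pair — D#3 → F##2 — gives the same interval.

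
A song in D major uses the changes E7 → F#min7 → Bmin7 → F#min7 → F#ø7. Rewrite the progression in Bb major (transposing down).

C7 Dmin7 Gmin7 Dmin7 Dø7

D major down to Bb major is a major third; each chord root moves by that interval while the quality stays the same.
E7: root E down a major third → C, giving C7.
F#min7: root F# down a major third → D, giving Dmin7.
Bmin7: root B down a major third → G, giving Gmin7.
F#min7: root F# down a major third → D, giving Dmin7.
F#ø7: root F# down a major third → D, giving Dø7.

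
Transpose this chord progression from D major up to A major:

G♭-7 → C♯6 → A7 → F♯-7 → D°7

Db-7 G#6 E7 C#-7 A°7

D major up to A major is a perfect fifth; each chord root moves by that interval while the quality stays the same.
G♭-7: root G♭ up a perfect fifth → Db, giving Db-7.
C♯6: root C♯ up a perfect fifth → G#, giving G#6.
A7: root A up a perfect fifth → E, giving E7.
F♯-7: root F♯ up a perfect fifth → C#, giving C#-7.
D°7: root D up a perfect fifth → A, giving A°7.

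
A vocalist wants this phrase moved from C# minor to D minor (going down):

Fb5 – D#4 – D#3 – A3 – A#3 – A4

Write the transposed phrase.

C# minor to D minor down is a major seventh, so every note moves down by that interval.
Fb5 becomes Gbb4
D#4 becomes E3
D#3 becomes E2
A3 becomes Bb2
A#3 becomes B2
A4 becomes Bb3

Gbb4 E3 E2 Bb2 B2 Bb3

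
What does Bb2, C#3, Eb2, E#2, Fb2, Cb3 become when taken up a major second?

Bb2: a second up reaches C, and 2 semitones makes it C3.
C#3: a second up reaches D, and 2 semitones makes it D#3.
Eb2 up a major second is F2.
E#2 up a major second is F##2.
A major second up from Fb2 gives Gb2.
A major second up from Cb3 gives Db3.

C3 D#3 F2 F##2 Gb2 Db3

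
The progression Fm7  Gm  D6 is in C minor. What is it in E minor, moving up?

C minor up to E minor is a major third; each chord root moves by that interval while the quality stays the same.
Fm7: root F up a major third → A, giving Am7.
Gm: root G up a major third → B, giving Bm.
D6: root D up a major third → F#, giving F#6.

Am7 Bm F#6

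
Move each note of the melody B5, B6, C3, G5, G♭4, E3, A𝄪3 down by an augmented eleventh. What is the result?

F4 F5 Gb1 Db4 Dbb3 Bb1 E#2

B5 down an augmented eleventh is F4.
An augmented eleventh down from B6 gives F5.
An augmented eleventh down from C3 gives Gb1.
An augmented eleventh down from G5 gives Db4.
Gb4 down an augmented eleventh is Dbb3.
E3 down an augmented eleventh is Bb1.
A##3 down an augmented eleventh is E#2.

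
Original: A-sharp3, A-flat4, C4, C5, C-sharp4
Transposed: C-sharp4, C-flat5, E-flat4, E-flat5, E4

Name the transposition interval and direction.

up a minor third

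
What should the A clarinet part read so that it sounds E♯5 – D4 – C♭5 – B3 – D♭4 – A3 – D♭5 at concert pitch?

Written C4 sounds as A3 on the A clarinet, so concert pitches are written a minor third up.
E#5 gives G#5
D4 gives F4
Cb5 gives Ebb5
B3 gives D4
Db4 gives Fb4
A3 gives C4
Db5 gives Fb5

G#5 F4 Ebb5 D4 Fb4 C4 Fb5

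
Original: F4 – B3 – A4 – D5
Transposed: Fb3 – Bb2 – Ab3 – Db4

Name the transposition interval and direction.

From F4 to Fb3 is 8 letter names — an octave of some quality.
Fb3 to F4 is 13 semitones, which makes it an augmented octave; the second version is lower, so the direction is down.
Checking another pair — D5 → Db4 — gives the same interval.

down an augmented octave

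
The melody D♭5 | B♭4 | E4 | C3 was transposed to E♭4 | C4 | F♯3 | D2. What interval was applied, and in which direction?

down a minor seventh

Take the first pair: Db5 → Eb4. D to E spans 7 letter names, so the interval is some kind of seventh.
Eb4 to Db5 is 10 semitones, which makes it a minor seventh; the second version is lower, so the direction is down.
Checking another pair — C3 → D2 — gives the same interval.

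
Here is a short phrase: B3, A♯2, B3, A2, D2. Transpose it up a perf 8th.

B4 A#3 B4 A3 D3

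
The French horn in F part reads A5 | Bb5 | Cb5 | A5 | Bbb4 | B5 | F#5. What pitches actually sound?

D5 Eb5 Fb4 D5 Ebb4 E5 B4

The French horn in F sounds a perfect fifth below written, so transpose each written note down a perfect fifth.
A5 → D5
Bb5 → Eb5
Cb5 → Fb4
A5 → D5
Bbb4 → Ebb4
B5 → E5
F#5 → B4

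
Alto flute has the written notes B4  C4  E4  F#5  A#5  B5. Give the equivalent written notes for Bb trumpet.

First find concert pitch: the alto flute sounds a perfect fourth below written, so B4 C4 E4 F#5 A#5 B5 sounds F#4 G3 B3 C#5 E#5 F#5.
Then write for Bb trumpet: it sounds a major second below written, so the part must be a major second above concert.
F#4 → G#4
G3 → A3
B3 → C#4
C#5 → D#5
E#5 → F##5
F#5 → G#5

G#4 A3 C#4 D#5 F##5 G#5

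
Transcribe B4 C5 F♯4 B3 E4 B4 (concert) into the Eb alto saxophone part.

The Eb alto saxophone sounds a major sixth below written, so the written part must be a major sixth above concert — transpose each note up.
B4 to G#5
C5 to A5
F#4 to D#5
B3 to G#4
E4 to C#5
B4 to G#5

G#5 A5 D#5 G#4 C#5 G#5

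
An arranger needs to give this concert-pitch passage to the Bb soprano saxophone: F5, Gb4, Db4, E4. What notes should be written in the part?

Written C4 sounds as Bb3 on the Bb soprano saxophone, so concert pitches are written a major second up.
F5 to G5
Gb4 to Ab4
Db4 to Eb4
E4 to F#4

G5 Ab4 Eb4 F#4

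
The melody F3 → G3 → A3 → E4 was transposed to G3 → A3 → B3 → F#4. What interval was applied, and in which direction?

up a major second

From F3 to G3 is 2 letter names — a second of some quality.
F3 to G3 is 2 semitones, which makes it a major second; the second version is higher, so the direction is up.
Checking another pair — E4 → F#4 — gives the same interval.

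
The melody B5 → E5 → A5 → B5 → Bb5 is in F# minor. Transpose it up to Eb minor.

F# minor to Eb minor up is a diminished seventh, so every note moves up by that interval.
B5 gives Ab6
E5 gives Db6
A5 gives Gb6
B5 gives Ab6
Bb5 gives Abb6

Ab6 Db6 Gb6 Ab6 Abb6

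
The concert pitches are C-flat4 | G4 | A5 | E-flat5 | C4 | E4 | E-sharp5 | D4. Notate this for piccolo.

Cb3 G3 A4 Eb4 C3 E3 E#4 D3

The piccolo sounds a perfect octave above written, so the written part must be a perfect octave below concert — transpose each note down.
Cb4 to Cb3
G4 to G3
A5 to A4
Eb5 to Eb4
C4 to C3
E4 to E3
E#5 to E#4
D4 to D3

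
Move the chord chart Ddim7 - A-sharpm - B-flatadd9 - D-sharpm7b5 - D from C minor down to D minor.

Edim7 B#m Cadd9 E#m7b5 E

C minor down to D minor is a minor seventh; each chord root moves by that interval while the quality stays the same.
Ddim7: root D down a minor seventh → E, giving Edim7.
A-sharpm: root A-sharp down a minor seventh → B#, giving B#m.
B-flatadd9: root B-flat down a minor seventh → C, giving Cadd9.
D-sharpm7b5: root D-sharp down a minor seventh → E#, giving E#m7b5.
D: root D down a minor seventh → E, giving E.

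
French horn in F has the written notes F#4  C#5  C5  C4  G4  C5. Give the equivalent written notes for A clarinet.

D4 A4 Ab4 Ab3 Eb4 Ab4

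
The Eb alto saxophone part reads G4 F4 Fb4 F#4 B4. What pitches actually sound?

Bb3 Ab3 Abb3 A3 D4

The Eb alto saxophone sounds a major sixth below written, so transpose each written note down a major sixth.
G4 gives Bb3
F4 gives Ab3
Fb4 gives Abb3
F#4 gives A3
B4 gives D4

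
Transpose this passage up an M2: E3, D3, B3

F#3 E3 C#4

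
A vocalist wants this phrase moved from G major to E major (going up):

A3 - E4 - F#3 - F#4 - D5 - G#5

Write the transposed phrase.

F#4 C#5 D#4 D#5 B5 E#6

G major to E major up is a major sixth, so every note moves up by that interval.
A3 gives F#4
E4 gives C#5
F#3 gives D#4
F#4 gives D#5
D5 gives B5
G#5 gives E#6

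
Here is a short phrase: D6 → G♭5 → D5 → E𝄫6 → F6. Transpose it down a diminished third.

D6: a third down reaches B, and 2 semitones makes it B#5.
Gb5: a third down reaches E, and 2 semitones makes it E5.
D5 down a diminished third is B#4.
A diminished third down from Ebb6 gives C6.
F6 down a diminished third is D#6.

B#5 E5 B#4 C6 D#6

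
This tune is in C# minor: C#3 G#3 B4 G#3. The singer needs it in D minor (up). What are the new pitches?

C# minor to D minor up is a minor second, so every note moves up by that interval.
C#3 becomes D3
G#3 becomes A3
B4 becomes C5
G#3 becomes A3

D3 A3 C5 A3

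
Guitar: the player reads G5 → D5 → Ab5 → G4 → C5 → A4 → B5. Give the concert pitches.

Written C4 on the guitar sounds as C3, a perfect octave lower; apply that shift to every note.
G5 becomes G4
D5 becomes D4
Ab5 becomes Ab4
G4 becomes G3
C5 becomes C4
A4 becomes A3
B5 becomes B4

G4 D4 Ab4 G3 C4 A3 B4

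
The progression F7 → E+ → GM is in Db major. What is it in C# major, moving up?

E#7 D##+ F##M

Db major up to C# major is an augmented seventh; each chord root moves by that interval while the quality stays the same.
F7: root F up an augmented seventh → E#, giving E#7.
E+: root E up an augmented seventh → D##, giving D##+.
GM: root G up an augmented seventh → F##, giving F##M.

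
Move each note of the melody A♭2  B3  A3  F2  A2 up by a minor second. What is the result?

Bbb2 C4 Bb3 Gb2 Bb2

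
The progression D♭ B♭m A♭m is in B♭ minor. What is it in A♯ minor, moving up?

C# A#m G#m

B♭ minor up to A♯ minor is an augmented seventh; each chord root moves by that interval while the quality stays the same.
D♭: root D♭ up an augmented seventh → C#, giving C#.
B♭m: root B♭ up an augmented seventh → A#, giving A#m.
A♭m: root A♭ up an augmented seventh → G#, giving G#m.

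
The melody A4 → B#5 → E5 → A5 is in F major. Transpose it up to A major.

F major to A major up is a major third, so every note moves up by that interval.
A4 to C#5
B#5 to D##6
E5 to G#5
A5 to C#6

C#5 D##6 G#5 C#6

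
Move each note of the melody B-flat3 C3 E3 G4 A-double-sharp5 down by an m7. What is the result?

Bb3 down a minor seventh is C3.
C3 down a minor seventh is D2.
E3: a seventh down reaches F, and 10 semitones makes it F#2.
G4: a seventh down reaches A, and 10 semitones makes it A3.
A##5: a seventh down reaches B, and 10 semitones makes it B##4.

C3 D2 F#2 A3 B##4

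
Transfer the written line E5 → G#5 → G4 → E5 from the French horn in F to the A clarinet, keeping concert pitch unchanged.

C5 E5 Eb4 C5

First find concert pitch: the French horn in F sounds a perfect fifth below written, so E5 G#5 G4 E5 sounds A4 C#5 C4 A4.
Then write for A clarinet: it sounds a minor third below written, so the part must be a minor third above concert.
A4 → C5
C#5 → E5
C4 → Eb4
A4 → C5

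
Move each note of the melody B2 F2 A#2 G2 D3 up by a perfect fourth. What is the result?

E3 Bb2 D#3 C3 G3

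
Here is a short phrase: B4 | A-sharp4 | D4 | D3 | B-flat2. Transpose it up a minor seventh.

A5 G#5 C5 C4 Ab3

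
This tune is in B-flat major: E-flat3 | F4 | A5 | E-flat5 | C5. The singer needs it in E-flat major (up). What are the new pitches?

Ab3 Bb4 D6 Ab5 F5

B-flat major to E-flat major up is a perfect fourth, so every note moves up by that interval.
Eb3 -> Ab3
F4 -> Bb4
A5 -> D6
Eb5 -> Ab5
C5 -> F5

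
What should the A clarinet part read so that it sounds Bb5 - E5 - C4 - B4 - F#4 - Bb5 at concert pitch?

The A clarinet sounds a minor third below written, so the written part must be a minor third above concert — transpose each note up.
Bb5 gives Db6
E5 gives G5
C4 gives Eb4
B4 gives D5
F#4 gives A4
Bb5 gives Db6

Db6 G5 Eb4 D5 A4 Db6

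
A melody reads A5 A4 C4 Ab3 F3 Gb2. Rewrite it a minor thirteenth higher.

A5: a thirteenth up reaches F, and 20 semitones makes it F7.
A minor thirteenth up from A4 gives F6.
C4: a thirteenth up reaches A, and 20 semitones makes it Ab5.
Ab3: a thirteenth up reaches F, and 20 semitones makes it Fb5.
A minor thirteenth up from F3 gives Db5.
A minor thirteenth up from Gb2 gives Ebb4.

F7 F6 Ab5 Fb5 Db5 Ebb4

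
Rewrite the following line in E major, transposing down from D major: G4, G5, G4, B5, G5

D major to E major down is a minor seventh, so every note moves down by that interval.
G4 gives A3
G5 gives A4
G4 gives A3
B5 gives C#5
G5 gives A4

A3 A4 A3 C#5 A4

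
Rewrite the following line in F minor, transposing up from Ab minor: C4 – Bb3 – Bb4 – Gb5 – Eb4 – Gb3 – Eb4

Ab minor to F minor up is a major sixth, so every note moves up by that interval.
C4 gives A4
Bb3 gives G4
Bb4 gives G5
Gb5 gives Eb6
Eb4 gives C5
Gb3 gives Eb4
Eb4 gives C5

A4 G4 G5 Eb6 C5 Eb4 C5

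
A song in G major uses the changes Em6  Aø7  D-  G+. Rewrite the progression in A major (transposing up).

F#m6 Bø7 E- A+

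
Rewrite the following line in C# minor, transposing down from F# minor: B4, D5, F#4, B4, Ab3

From F# down to C# is a perfect fourth; apply that to each pitch.
B4 becomes F#4
D5 becomes A4
F#4 becomes C#4
B4 becomes F#4
Ab3 becomes Eb3

F#4 A4 C#4 F#4 Eb3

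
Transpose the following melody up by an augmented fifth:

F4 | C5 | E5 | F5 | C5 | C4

An augmented fifth up from F4 gives C#5.
An augmented fifth up from C5 gives G#5.
E5 up an augmented fifth is B#5.
An augmented fifth up from F5 gives C#6.
C5 up an augmented fifth is G#5.
C4: a fifth up reaches G, and 8 semitones makes it G#4.

C#5 G#5 B#5 C#6 G#5 G#4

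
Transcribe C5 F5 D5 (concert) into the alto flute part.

F5 Bb5 G5

Written C4 sounds as G3 on the alto flute, so concert pitches are written a perfect fourth up.
C5 to F5
F5 to Bb5
D5 to G5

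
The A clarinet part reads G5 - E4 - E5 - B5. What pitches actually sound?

E5 C#4 C#5 G#5

Written C4 on the A clarinet sounds as A3, a minor third lower; apply that shift to every note.
G5 becomes E5
E4 becomes C#4
E5 becomes C#5
B5 becomes G#5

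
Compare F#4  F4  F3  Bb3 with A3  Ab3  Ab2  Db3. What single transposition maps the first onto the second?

From F#4 to A3 is 6 letter names — a sixth of some quality.
A3 to F#4 is 9 semitones, which makes it a major sixth; the second version is lower, so the direction is down.
Checking another pair — Bb3 → Db3 — gives the same interval.

down a major sixth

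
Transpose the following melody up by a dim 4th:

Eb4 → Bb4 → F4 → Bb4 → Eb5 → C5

Abb4 Ebb5 Bbb4 Ebb5 Abb5 Fb5

Eb4 -> Abb4
Bb4 -> Ebb5
F4 -> Bbb4
Bb4 -> Ebb5
Eb5 -> Abb5
C5 -> Fb5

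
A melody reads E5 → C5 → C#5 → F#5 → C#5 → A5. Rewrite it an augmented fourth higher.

A#5 F#5 F##5 B#5 F##5 D#6

E5 up an augmented fourth is A#5.
An augmented fourth up from C5 gives F#5.
C#5: a fourth up reaches F, and 6 semitones makes it F##5.
F#5: a fourth up reaches B, and 6 semitones makes it B#5.
C#5: a fourth up reaches F, and 6 semitones makes it F##5.
A5 up an augmented fourth is D#6.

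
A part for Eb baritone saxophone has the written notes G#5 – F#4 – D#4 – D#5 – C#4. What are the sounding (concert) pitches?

B3 A2 F#2 F#3 E2

Written C4 on the Eb baritone saxophone sounds as Eb2, a major thirteenth lower; apply that shift to every note.
G#5 -> B3
F#4 -> A2
D#4 -> F#2
D#5 -> F#3
C#4 -> E2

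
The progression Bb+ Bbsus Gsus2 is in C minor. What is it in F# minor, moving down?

E+ Esus C#sus2

C minor down to F# minor is a diminished fifth; each chord root moves by that interval while the quality stays the same.
Bb+: root Bb down a diminished fifth → E, giving E+.
Bbsus: root Bb down a diminished fifth → E, giving Esus.
Gsus2: root G down a diminished fifth → C#, giving C#sus2.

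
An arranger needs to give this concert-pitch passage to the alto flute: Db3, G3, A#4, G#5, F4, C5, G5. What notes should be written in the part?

Gb3 C4 D#5 C#6 Bb4 F5 C6

The alto flute sounds a perfect fourth below written, so the written part must be a perfect fourth above concert — transpose each note up.
Db3 -> Gb3
G3 -> C4
A#4 -> D#5
G#5 -> C#6
F4 -> Bb4
C5 -> F5
G5 -> C6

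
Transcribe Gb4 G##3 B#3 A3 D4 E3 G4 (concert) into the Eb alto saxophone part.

Eb5 E##4 G##4 F#4 B4 C#4 E5

The Eb alto saxophone sounds a major sixth below written, so the written part must be a major sixth above concert — transpose each note up.
Gb4 to Eb5
G##3 to E##4
B#3 to G##4
A3 to F#4
D4 to B4
E3 to C#4
G4 to E5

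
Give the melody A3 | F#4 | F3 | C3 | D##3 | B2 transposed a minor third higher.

C4 A4 Ab3 Eb3 F##3 D3

A3: a third up reaches C, and 3 semitones makes it C4.
A minor third up from F#4 gives A4.
A minor third up from F3 gives Ab3.
C3 up a minor third is Eb3.
A minor third up from D##3 gives F##3.
B2: a third up reaches D, and 3 semitones makes it D3.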